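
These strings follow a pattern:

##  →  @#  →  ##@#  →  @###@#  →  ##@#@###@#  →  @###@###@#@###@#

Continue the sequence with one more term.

##@#@###@#@###@###@#@###@#

This is a Fibonacci-style word recurrence s(k) = s(k−2)·s(k−1): e.g. ##·@# = ##@#.
So term 7 is ##@#@###@#·@###@###@#@###@#.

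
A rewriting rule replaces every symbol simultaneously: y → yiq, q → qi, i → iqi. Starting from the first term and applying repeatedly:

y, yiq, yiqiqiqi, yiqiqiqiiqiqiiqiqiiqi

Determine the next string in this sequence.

yiqiqiqiiqiqiiqiqiiqiiqiqiiqiqiiqiiqiqiiqiqiiqiiqiqiiqi

φ(yiqiqiqiiqiqiiqiqiiqi) expands symbol-by-symbol to yiq iqi qi iqi qi iqi qi iqi iqi qi iqi qi iqi iqi qi iqi qi iqi iqi qi iqi; joining the 21 pieces gives the next term.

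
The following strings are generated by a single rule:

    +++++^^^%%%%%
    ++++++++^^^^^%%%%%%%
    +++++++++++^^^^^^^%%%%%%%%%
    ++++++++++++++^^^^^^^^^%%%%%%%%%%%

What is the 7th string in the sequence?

Each string has the form +^{3n-1} ^^{2n-1} %^{2n+1}, where the shown terms are n = 2, 3, 4, 5.
Setting n = 8 gives 23, 15, 17 characters in each block.

+++++++++++++++++++++++^^^^^^^^^^^^^^^%%%%%%%%%%%%%%%%%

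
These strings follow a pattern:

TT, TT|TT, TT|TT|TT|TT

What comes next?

Each string is two copies of the previous one joined by '|'.
So the next term is two copies of TT|TT|TT|TT with '|' between the halves.

TT|TT|TT|TT|TT|TT|TT|TT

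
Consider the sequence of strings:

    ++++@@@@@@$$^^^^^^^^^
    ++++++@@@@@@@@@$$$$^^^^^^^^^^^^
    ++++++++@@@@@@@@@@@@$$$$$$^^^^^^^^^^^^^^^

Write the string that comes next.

Reading off run lengths: + runs 4, 6, 8; @ runs 6, 9, 12; $ runs 2, 4, 6; ^ runs 9, 12, 15 — each is linear in n, where the shown terms are n = 2, 3, 4.
Setting n = 5 gives 10, 15, 8, 18 characters in each block.

++++++++++@@@@@@@@@@@@@@@$$$$$$$$^^^^^^^^^^^^^^^^^^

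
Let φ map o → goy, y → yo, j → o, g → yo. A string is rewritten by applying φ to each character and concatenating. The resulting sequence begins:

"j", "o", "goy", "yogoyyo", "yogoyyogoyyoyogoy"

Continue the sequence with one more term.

yogoyyogoyyoyogoyyogoyyoyogoyyogoyyogoyyo

Applying the rule to each of the 17 symbols of yogoyyogoyyoyogoy gives the pieces yo goy yo goy yo yo goy yo goy yo yo goy yo goy yo goy yo, which concatenate to the answer.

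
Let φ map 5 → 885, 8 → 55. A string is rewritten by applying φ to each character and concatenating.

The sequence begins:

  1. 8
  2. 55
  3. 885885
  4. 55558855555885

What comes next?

φ(55558855555885) expands symbol-by-symbol to 885 885 885 885 55 55 885 885 885 885 885 55 55 885; joining the 14 pieces gives the next term.

88588588588555558858858858858855555885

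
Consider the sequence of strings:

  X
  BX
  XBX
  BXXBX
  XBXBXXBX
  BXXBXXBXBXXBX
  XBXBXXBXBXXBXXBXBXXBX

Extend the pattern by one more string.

BXXBXXBXBXXBXXBXBXXBXBXXBXXBXBXXBX

Each term (from the third on) is the two preceding terms concatenated in order: term 3 = X·BX = XBX.
So term 8 is BXXBXXBXBXXBX·XBXBXXBXBXXBXXBXBXXBX.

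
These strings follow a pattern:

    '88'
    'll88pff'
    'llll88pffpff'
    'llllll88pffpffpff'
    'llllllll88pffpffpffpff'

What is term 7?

llllllllllll88pffpffpffpffpffpff

s(k+1) = ll·s(k)·pff, so each term gains ll as a prefix and pff as a suffix.
From llllllll88pffpffpffpff, 2 further steps: llllllll88pffpffpffpff → llllllllll88pffpffpffpffpff → (answer).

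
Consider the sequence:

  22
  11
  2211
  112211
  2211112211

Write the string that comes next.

From term 3 onward, concatenate the second-to-last term with the last: 22·11 = 2211, 11·2211 = 112211, …
Continuing: 112211 · 2211112211 gives term 6.

1122112211112211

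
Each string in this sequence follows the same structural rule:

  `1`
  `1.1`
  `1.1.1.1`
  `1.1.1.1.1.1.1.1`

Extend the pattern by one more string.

Each string is two copies of the previous one joined by '.'.
Doubling 1.1.1.1.1.1.1.1 with '.' between the halves:

1.1.1.1.1.1.1.1.1.1.1.1.1.1.1.1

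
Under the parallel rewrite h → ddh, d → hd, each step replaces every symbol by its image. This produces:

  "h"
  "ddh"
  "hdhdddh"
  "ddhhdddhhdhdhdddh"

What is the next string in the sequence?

Rewriting the 17 symbols of ddhhdddhhdhdhdddh one by one yields hd hd ddh ddh hd hd hd ddh ddh hd ddh hd ddh hd hd hd ddh; concatenated:

hdhdddhddhhdhdhdddhddhhdddhhdddhhdhdhdddh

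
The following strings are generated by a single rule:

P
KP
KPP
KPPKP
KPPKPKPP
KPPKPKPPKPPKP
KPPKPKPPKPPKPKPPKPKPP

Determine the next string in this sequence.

Each term (from the third on) is the previous term followed by the one before it: term 3 = KP·P = KPP.
Continuing: KPPKPKPPKPPKPKPPKPKPP · KPPKPKPPKPPKP gives term 8.

KPPKPKPPKPPKPKPPKPKPPKPPKPKPPKPPKP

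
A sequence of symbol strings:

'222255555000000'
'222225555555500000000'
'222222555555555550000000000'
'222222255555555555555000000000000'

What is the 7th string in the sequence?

222222222255555555555555555555555000000000000000000

Term n consists of n+2 2's, followed by 3n-1 5's, followed by 2n+2 0's, where the shown terms are n = 2, 3, 4, 5.
For term 7, n = 8, so the run lengths are 10, 23, 18.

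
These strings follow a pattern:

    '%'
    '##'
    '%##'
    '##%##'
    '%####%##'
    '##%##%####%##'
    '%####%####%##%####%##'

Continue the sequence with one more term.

##%##%####%##%####%####%##%####%##

Each term (from the third on) is the two preceding terms concatenated in order: term 3 = %·## = %##.
Continuing: ##%##%####%## · %####%####%##%####%## gives term 8.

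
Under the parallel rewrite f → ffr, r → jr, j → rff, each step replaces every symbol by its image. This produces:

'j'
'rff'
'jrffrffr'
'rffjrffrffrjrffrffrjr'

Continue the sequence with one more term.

Rewriting the 21 symbols of rffjrffrffrjrffrffrjr one by one yields jr ffr ffr rff jr ffr ffr jr ffr ffr jr rff jr ffr ffr jr ffr ffr jr rff jr; concatenated:

jrffrffrrffjrffrffrjrffrffrjrrffjrffrffrjrffrffrjrrffjr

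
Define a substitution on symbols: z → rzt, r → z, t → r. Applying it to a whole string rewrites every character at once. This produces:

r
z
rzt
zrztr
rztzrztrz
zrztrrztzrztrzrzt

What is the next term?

Replace each of the 17 characters of zrztrrztzrztrzrzt in place — rzt z rzt r z z rzt r rzt z rzt r z rzt z rzt r — and concatenate.

rztzrztrzzrztrrztzrztrzrztzrztr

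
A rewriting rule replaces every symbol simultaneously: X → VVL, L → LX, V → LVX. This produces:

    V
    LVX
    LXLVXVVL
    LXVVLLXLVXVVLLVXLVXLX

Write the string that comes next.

φ(LXVVLLXLVXVVLLVXLVXLX) expands symbol-by-symbol to LX VVL LVX LVX LX LX VVL LX LVX VVL LVX LVX LX LX LVX VVL LX LVX VVL LX VVL; joining the 21 pieces gives the next term.

LXVVLLVXLVXLXLXVVLLXLVXVVLLVXLVXLXLXLVXVVLLXLVXVVLLXVVL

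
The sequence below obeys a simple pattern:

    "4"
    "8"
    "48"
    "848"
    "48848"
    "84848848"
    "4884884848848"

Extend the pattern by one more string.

848488484884884848848

This is a Fibonacci-style word recurrence s(k) = s(k−2)·s(k−1): e.g. 4·8 = 48.
So term 8 is 84848848·4884884848848.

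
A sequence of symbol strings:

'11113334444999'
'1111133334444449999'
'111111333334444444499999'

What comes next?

11111113333334444444444999999

Term n consists of n+2 1's, followed by n+1 3's, followed by 2n 4's, followed by n+1 9's, where the shown terms are n = 2, 3, 4.
Setting n = 5 gives 7, 6, 10, 6 characters in each block.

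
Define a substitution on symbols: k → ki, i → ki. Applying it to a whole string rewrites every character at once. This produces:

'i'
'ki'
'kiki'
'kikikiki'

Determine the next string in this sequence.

Apply φ to kikikiki symbol by symbol: k→ki, i→ki, k→ki, i→ki, k→ki, i→ki, k→ki, i→ki; joined: ki ki ki ki ki ki ki ki.

kikikikikikikiki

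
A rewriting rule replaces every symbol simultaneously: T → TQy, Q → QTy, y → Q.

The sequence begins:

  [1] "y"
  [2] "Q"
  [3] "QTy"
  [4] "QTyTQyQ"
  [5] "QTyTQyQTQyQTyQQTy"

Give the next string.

Rewriting the 17 symbols of QTyTQyQTQyQTyQQTy one by one yields QTy TQy Q TQy QTy Q QTy TQy QTy Q QTy TQy Q QTy QTy TQy Q; concatenated:

QTyTQyQTQyQTyQQTyTQyQTyQQTyTQyQQTyQTyTQyQ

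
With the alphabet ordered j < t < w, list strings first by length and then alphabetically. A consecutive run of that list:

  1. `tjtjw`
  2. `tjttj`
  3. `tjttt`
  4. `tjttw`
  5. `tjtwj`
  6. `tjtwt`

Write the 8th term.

Stepping forward 2 times from tjtwt: tjtwt → tjtww, then the target.

tjwjj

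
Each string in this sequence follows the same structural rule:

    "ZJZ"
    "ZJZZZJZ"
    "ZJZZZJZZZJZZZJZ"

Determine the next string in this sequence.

Every step duplicates the string with 'Z' between the halves.
So the next term is two copies of ZJZZZJZZZJZZZJZ with 'Z' between the halves.

ZJZZZJZZZJZZZJZZZJZZZJZZZJZZZJZ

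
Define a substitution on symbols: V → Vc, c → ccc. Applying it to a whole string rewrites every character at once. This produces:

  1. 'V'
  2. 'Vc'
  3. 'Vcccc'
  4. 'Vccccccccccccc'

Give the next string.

Vcccccccccccccccccccccccccccccccccccccccc

Applying the rule to each of the 14 symbols of Vccccccccccccc gives the pieces Vc ccc ccc ccc ccc ccc ccc ccc ccc ccc ccc ccc ccc ccc, which concatenate to the answer.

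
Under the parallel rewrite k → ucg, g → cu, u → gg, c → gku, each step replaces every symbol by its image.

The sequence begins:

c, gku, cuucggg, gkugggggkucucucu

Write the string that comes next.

Rewriting the 16 symbols of gkugggggkucucucu one by one yields cu ucg gg cu cu cu cu cu ucg gg gku gg gku gg gku gg; concatenated:

cuucgggcucucucucuucggggkugggkugggkugg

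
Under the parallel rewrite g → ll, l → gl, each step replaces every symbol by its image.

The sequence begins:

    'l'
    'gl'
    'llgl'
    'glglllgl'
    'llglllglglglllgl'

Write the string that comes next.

glglllglglglllglllglllglglglllgl

φ(llglllglglglllgl) expands symbol-by-symbol to gl gl ll gl gl gl ll gl ll gl ll gl gl gl ll gl; joining the 16 pieces gives the next term.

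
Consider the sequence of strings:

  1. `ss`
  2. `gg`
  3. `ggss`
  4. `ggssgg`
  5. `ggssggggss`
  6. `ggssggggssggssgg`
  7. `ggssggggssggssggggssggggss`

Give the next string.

ggssggggssggssggggssggggssggssggggssggssgg

From term 3 onward, concatenate the last term with the second-to-last: gg·ss = ggss, ggss·gg = ggssgg, …
The next term joins ggssggggssggssggggssggggss and ggssggggssggssgg.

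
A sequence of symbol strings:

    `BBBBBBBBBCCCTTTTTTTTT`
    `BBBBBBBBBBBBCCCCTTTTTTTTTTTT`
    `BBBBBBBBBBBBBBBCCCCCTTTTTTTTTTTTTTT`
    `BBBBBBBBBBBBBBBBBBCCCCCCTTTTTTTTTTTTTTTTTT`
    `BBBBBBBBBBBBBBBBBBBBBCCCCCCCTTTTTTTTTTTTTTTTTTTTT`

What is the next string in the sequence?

BBBBBBBBBBBBBBBBBBBBBBBBCCCCCCCCTTTTTTTTTTTTTTTTTTTTTTTT

Reading off run lengths: B runs 9, 12, 15, 18, 21; C runs 3, 4, 5, 6, 7; T runs 9, 12, 15, 18, 21 — each is linear in n, where the shown terms are n = 3, 4, 5, 6, 7.
Setting n = 8 gives 24, 8, 24 characters in each block.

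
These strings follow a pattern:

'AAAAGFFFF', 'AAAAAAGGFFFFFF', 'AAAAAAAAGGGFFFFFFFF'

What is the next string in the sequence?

Each string has the form A^{2n} G^{n-1} F^{2n}, where the shown terms are n = 2, 3, 4.
At n = 5 the blocks have lengths 10, 4, 10.

AAAAAAAAAAGGGGFFFFFFFFFF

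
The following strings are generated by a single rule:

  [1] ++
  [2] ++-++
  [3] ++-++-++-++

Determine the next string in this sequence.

s(k+1) = s(k)·-·s(k) — each term doubles the last with '-' between the halves.
One more doubling of ++-++-++-++ gives the answer.

++-++-++-++-++-++-++-++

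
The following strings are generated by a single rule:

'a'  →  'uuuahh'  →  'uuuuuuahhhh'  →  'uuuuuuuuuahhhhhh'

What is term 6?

uuuuuuuuuuuuuuuahhhhhhhhhh

Every step adds uuu to the front and hh to the end of the previous string.
From uuuuuuuuuahhhhhh, 2 further steps: uuuuuuuuuahhhhhh → uuuuuuuuuuuuahhhhhhhh → (answer).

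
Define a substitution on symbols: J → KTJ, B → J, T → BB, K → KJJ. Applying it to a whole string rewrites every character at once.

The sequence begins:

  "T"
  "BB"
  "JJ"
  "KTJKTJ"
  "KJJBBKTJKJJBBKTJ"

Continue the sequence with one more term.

φ(KJJBBKTJKJJBBKTJ) expands symbol-by-symbol to KJJ KTJ KTJ J J KJJ BB KTJ KJJ KTJ KTJ J J KJJ BB KTJ; joining the 16 pieces gives the next term.

KJJKTJKTJJJKJJBBKTJKJJKTJKTJJJKJJBBKTJ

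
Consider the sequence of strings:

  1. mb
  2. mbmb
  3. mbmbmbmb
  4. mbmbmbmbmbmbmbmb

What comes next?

mbmbmbmbmbmbmbmbmbmbmbmbmbmbmbmb

Each string is two copies of the previous one concatenated.
One more doubling of mbmbmbmbmbmbmbmb gives the answer.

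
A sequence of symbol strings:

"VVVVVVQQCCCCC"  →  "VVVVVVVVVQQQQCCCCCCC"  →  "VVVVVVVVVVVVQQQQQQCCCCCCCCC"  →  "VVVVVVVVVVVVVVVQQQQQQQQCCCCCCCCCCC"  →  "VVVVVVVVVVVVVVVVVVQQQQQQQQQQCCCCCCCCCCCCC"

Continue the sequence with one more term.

VVVVVVVVVVVVVVVVVVVVVQQQQQQQQQQQQCCCCCCCCCCCCCCC

Each string has the form V^{3n+3} Q^{2n} C^{2n+3} (n = 1, 2, …).
At n = 6 the blocks have lengths 21, 12, 15.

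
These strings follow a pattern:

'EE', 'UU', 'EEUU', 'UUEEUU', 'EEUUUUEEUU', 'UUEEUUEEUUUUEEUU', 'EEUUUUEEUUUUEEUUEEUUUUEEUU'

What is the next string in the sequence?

From term 3 onward, concatenate the second-to-last term with the last: EE·UU = EEUU, UU·EEUU = UUEEUU, …
The next term joins UUEEUUEEUUUUEEUU and EEUUUUEEUUUUEEUUEEUUUUEEUU.

UUEEUUEEUUUUEEUUEEUUUUEEUUUUEEUUEEUUUUEEUU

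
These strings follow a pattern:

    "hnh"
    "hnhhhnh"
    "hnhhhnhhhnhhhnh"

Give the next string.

Every step duplicates the string with 'h' between the halves.
Doubling hnhhhnhhhnhhhnh with 'h' between the halves:

hnhhhnhhhnhhhnhhhnhhhnhhhnhhhnh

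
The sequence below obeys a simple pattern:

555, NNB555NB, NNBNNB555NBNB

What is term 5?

s(k+1) = NNB·s(k)·NB, so each term gains NNB as a prefix and NB as a suffix.
From NNBNNB555NBNB, 2 further steps: NNBNNB555NBNB → NNBNNBNNB555NBNBNB → (answer).

NNBNNBNNBNNB555NBNBNBNB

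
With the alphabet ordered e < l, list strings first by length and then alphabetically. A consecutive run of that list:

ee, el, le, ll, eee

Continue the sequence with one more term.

eel

The successor of eee increments the rightmost position that isn't already l and resets every position after it to e.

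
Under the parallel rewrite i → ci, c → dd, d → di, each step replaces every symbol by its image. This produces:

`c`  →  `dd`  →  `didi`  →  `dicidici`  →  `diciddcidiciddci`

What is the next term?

Replace each of the 16 characters of diciddcidiciddci in place — di ci dd ci di di dd ci di ci dd ci di di dd ci — and concatenate.

diciddcidididdcidiciddcidididdci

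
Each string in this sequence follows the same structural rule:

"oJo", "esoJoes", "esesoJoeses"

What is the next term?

esesesoJoeseses

Each term wraps the previous one in es on the left and es on the right.
One more step from esesoJoeses gives the answer.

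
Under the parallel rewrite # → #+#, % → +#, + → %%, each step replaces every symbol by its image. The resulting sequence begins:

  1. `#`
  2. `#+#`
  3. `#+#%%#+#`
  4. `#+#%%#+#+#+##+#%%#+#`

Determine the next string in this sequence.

Applying the rule to each of the 20 symbols of #+#%%#+#+#+##+#%%#+# gives the pieces #+# %% #+# +# +# #+# %% #+# %% #+# %% #+# #+# %% #+# +# +# #+# %% #+#, which concatenate to the answer.

#+#%%#+#+#+##+#%%#+#%%#+#%%#+##+#%%#+#+#+##+#%%#+#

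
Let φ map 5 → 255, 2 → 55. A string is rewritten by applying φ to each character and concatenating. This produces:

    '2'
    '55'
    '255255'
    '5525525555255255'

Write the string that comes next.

φ(5525525555255255) expands symbol-by-symbol to 255 255 55 255 255 55 255 255 255 255 55 255 255 55 255 255; joining the 16 pieces gives the next term.

25525555255255552552552552555525525555255255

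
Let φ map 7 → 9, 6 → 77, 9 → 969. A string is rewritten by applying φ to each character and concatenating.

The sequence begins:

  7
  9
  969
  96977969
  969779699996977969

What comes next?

Applying the rule to each of the 18 symbols of 969779699996977969 gives the pieces 969 77 969 9 9 969 77 969 969 969 969 77 969 9 9 969 77 969, which concatenate to the answer.

969779699996977969969969969779699996977969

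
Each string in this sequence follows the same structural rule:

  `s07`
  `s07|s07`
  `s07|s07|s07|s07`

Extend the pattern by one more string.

Every step duplicates the string with '|' between the halves.
One more doubling of s07|s07|s07|s07 gives the answer.

s07|s07|s07|s07|s07|s07|s07|s07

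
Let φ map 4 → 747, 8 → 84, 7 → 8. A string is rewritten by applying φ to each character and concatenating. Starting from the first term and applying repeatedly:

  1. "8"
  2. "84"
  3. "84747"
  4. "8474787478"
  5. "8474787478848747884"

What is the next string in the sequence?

Replace each of the 19 characters of 8474787478848747884 in place — 84 747 8 747 8 84 8 747 8 84 84 747 84 8 747 8 84 84 747 — and concatenate.

84747874788487478848474784874788484747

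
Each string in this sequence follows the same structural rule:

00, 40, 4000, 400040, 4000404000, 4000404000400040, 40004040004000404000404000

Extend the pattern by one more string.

400040400040004040004040004000404000400040

From term 3 onward, concatenate the last term with the second-to-last: 40·00 = 4000, 4000·40 = 400040, …
The next term joins 40004040004000404000404000 and 4000404000400040.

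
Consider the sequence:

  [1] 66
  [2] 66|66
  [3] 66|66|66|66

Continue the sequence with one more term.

Every step duplicates the string with '|' between the halves.
Doubling 66|66|66|66 with '|' between the halves:

66|66|66|66|66|66|66|66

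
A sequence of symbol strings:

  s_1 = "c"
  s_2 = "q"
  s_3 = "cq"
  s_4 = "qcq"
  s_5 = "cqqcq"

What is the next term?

From term 3 onward, concatenate the second-to-last term with the last: c·q = cq, q·cq = qcq, …
Continuing: qcq · cqqcq gives term 6.

qcqcqqcq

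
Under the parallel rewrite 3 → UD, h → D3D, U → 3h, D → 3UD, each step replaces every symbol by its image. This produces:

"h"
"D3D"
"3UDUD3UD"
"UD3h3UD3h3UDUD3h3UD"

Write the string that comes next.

φ(UD3h3UD3h3UDUD3h3UD) expands symbol-by-symbol to 3h 3UD UD D3D UD 3h 3UD UD D3D UD 3h 3UD 3h 3UD UD D3D UD 3h 3UD; joining the 19 pieces gives the next term.

3h3UDUDD3DUD3h3UDUDD3DUD3h3UD3h3UDUDD3DUD3h3UD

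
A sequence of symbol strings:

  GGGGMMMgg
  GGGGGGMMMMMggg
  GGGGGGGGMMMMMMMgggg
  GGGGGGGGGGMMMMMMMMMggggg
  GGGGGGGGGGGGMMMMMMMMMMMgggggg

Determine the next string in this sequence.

Term n consists of 2n G's, followed by 2n-1 M's, followed by n g's, where the shown terms are n = 2, 3, 4, 5, 6.
For the next term, n = 7, so the run lengths are 14, 13, 7.

GGGGGGGGGGGGGGMMMMMMMMMMMMMggggggg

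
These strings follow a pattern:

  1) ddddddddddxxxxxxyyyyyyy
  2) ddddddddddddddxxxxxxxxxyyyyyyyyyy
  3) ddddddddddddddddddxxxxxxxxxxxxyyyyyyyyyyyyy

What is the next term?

Each string has the form d^{4n+2} x^{3n} y^{3n+1}, where the shown terms are n = 2, 3, 4.
Setting n = 5 gives 22, 15, 16 characters in each block.

ddddddddddddddddddddddxxxxxxxxxxxxxxxyyyyyyyyyyyyyyyy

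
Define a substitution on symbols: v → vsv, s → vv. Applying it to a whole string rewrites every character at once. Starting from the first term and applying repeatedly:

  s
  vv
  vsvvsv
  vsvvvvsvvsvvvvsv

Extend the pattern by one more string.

Replace each of the 16 characters of vsvvvvsvvsvvvvsv in place — vsv vv vsv vsv vsv vsv vv vsv vsv vv vsv vsv vsv vsv vv vsv — and concatenate.

vsvvvvsvvsvvsvvsvvvvsvvsvvvvsvvsvvsvvsvvvvsv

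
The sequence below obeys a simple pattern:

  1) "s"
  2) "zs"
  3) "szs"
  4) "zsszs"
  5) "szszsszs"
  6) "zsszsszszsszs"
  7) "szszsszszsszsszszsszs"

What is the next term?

From term 3 onward, concatenate the second-to-last term with the last: s·zs = szs, zs·szs = zsszs, …
The next term joins zsszsszszsszs and szszsszszsszsszszsszs.

zsszsszszsszsszszsszszsszsszszsszs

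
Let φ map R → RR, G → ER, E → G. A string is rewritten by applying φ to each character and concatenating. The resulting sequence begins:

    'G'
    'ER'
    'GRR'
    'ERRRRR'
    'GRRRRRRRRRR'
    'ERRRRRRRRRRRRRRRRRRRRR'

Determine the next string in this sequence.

Applying the rule to each of the 22 symbols of ERRRRRRRRRRRRRRRRRRRRR gives the pieces G RR RR RR RR RR RR RR RR RR RR RR RR RR RR RR RR RR RR RR RR RR, which concatenate to the answer.

GRRRRRRRRRRRRRRRRRRRRRRRRRRRRRRRRRRRRRRRRRR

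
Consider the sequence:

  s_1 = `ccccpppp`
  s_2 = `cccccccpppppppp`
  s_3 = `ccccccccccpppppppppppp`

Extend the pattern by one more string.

Term n consists of 3n+1 c's, followed by 4n p's (n = 1, 2, …).
At n = 4 the blocks have lengths 13, 16.

cccccccccccccpppppppppppppppp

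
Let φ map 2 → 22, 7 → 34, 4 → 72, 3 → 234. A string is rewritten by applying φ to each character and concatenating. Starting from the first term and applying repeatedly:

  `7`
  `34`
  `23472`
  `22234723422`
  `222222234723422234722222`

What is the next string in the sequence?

222222222222222347234222347222222223472342222222222

Replace each of the 24 characters of 222222234723422234722222 in place — 22 22 22 22 22 22 22 234 72 34 22 234 72 22 22 22 234 72 34 22 22 22 22 22 — and concatenate.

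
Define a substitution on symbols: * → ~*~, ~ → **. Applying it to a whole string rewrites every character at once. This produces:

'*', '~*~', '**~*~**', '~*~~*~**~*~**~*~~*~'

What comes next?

Replace each of the 19 characters of ~*~~*~**~*~**~*~~*~ in place — ** ~*~ ** ** ~*~ ** ~*~ ~*~ ** ~*~ ** ~*~ ~*~ ** ~*~ ** ** ~*~ ** — and concatenate.

**~*~****~*~**~*~~*~**~*~**~*~~*~**~*~****~*~**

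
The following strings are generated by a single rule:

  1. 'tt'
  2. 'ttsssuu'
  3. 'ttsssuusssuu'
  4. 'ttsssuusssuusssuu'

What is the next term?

The strings grow by a fixed suffix sssuu each time.
Applying this once more to ttsssuusssuusssuu:

ttsssuusssuusssuusssuu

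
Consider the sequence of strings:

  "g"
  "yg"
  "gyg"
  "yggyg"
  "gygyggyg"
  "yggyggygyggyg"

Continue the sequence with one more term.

gygyggygyggyggygyggyg

Each term (from the third on) is the two preceding terms concatenated in order: term 3 = g·yg = gyg.
So term 7 is gygyggyg·yggyggygyggyg.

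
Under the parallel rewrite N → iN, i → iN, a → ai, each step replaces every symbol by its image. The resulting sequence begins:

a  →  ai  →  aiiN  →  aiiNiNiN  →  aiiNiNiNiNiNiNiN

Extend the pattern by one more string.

Rewriting the 16 symbols of aiiNiNiNiNiNiNiN one by one yields ai iN iN iN iN iN iN iN iN iN iN iN iN iN iN iN; concatenated:

aiiNiNiNiNiNiNiNiNiNiNiNiNiNiNiN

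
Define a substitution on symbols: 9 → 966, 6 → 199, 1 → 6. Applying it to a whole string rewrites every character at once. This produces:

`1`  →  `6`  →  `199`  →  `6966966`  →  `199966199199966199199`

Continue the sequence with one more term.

φ(199966199199966199199) expands symbol-by-symbol to 6 966 966 966 199 199 6 966 966 6 966 966 966 199 199 6 966 966 6 966 966; joining the 21 pieces gives the next term.

69669669661991996966966696696696619919969669666966966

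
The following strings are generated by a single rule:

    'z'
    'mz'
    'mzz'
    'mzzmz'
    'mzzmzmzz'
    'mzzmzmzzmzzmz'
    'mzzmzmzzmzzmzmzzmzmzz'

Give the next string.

mzzmzmzzmzzmzmzzmzmzzmzzmzmzzmzzmz

Each term (from the third on) is the previous term followed by the one before it: term 3 = mz·z = mzz.
So term 8 is mzzmzmzzmzzmzmzzmzmzz·mzzmzmzzmzzmz.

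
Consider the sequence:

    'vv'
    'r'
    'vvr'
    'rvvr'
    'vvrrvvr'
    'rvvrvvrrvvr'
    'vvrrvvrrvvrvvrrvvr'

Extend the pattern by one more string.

rvvrvvrrvvrvvrrvvrrvvrvvrrvvr

Each term (from the third on) is the two preceding terms concatenated in order: term 3 = vv·r = vvr.
Continuing: rvvrvvrrvvr · vvrrvvrrvvrvvrrvvr gives term 8.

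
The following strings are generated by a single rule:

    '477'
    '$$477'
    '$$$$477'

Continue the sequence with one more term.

Each term is the previous one with $$ prepended.
Applying this once more to $$$$477:

$$$$$$477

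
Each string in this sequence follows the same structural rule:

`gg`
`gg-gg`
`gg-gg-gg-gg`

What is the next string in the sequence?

s(k+1) = s(k)·-·s(k) — each term doubles the last with '-' between the halves.
Doubling gg-gg-gg-gg with '-' between the halves:

gg-gg-gg-gg-gg-gg-gg-gg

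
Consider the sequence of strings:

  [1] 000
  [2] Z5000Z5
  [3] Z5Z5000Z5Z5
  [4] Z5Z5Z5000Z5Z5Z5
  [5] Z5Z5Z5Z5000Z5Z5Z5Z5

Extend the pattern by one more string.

s(k+1) = Z5·s(k)·Z5, so each term gains Z5 as a prefix and Z5 as a suffix.
One more step from Z5Z5Z5Z5000Z5Z5Z5Z5 gives the answer.

Z5Z5Z5Z5Z5000Z5Z5Z5Z5Z5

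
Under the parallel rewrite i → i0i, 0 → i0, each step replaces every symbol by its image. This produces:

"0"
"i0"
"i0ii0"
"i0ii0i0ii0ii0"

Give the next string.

Applying the rule to each of the 13 symbols of i0ii0i0ii0ii0 gives the pieces i0i i0 i0i i0i i0 i0i i0 i0i i0i i0 i0i i0i i0, which concatenate to the answer.

i0ii0i0ii0ii0i0ii0i0ii0ii0i0ii0ii0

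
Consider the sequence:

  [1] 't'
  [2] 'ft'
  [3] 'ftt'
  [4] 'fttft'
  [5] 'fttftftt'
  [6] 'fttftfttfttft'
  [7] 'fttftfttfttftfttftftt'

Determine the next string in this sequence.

fttftfttfttftfttftfttfttftfttfttft

Each term (from the third on) is the previous term followed by the one before it: term 3 = ft·t = ftt.
The next term joins fttftfttfttftfttftftt and fttftfttfttft.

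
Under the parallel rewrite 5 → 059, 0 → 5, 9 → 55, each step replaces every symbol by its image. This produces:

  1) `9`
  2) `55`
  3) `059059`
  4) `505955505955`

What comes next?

059505955059059059505955059059

Rewriting each symbol of 505955505955: 5→059, 0→5, 5→059, 9→55, 5→059, 5→059, 5→059, 0→5, 5→059, 9→55, 5→059, 5→059, which concatenates to 059 5 059 55 059 059 059 5 059 55 059 059.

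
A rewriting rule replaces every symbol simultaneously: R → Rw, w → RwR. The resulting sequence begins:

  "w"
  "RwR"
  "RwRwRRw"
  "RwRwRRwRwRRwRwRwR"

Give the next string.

RwRwRRwRwRRwRwRwRRwRwRRwRwRwRRwRwRRwRwRRw

Replace each of the 17 characters of RwRwRRwRwRRwRwRwR in place — Rw RwR Rw RwR Rw Rw RwR Rw RwR Rw Rw RwR Rw RwR Rw RwR Rw — and concatenate.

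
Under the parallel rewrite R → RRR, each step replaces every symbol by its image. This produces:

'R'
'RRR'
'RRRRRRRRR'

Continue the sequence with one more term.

Expanding RRRRRRRRR: R→RRR, R→RRR, R→RRR, R→RRR, R→RRR, R→RRR, R→RRR, R→RRR, R→RRR. Concatenated: RRR RRR RRR RRR RRR RRR RRR RRR RRR.

RRRRRRRRRRRRRRRRRRRRRRRRRRR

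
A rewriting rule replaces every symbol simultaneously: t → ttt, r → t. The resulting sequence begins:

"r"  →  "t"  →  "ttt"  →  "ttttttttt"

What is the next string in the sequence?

ttttttttttttttttttttttttttt

Expanding ttttttttt: t→ttt, t→ttt, t→ttt, t→ttt, t→ttt, t→ttt, t→ttt, t→ttt, t→ttt. Concatenated: ttt ttt ttt ttt ttt ttt ttt ttt ttt.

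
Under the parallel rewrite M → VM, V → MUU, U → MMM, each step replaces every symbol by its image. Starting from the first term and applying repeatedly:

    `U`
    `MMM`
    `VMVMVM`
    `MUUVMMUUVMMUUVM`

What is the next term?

VMMMMMMMMUUVMVMMMMMMMMUUVMVMMMMMMMMUUVM

φ(MUUVMMUUVMMUUVM) expands symbol-by-symbol to VM MMM MMM MUU VM VM MMM MMM MUU VM VM MMM MMM MUU VM; joining the 15 pieces gives the next term.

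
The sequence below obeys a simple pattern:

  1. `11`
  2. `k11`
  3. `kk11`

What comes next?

kkk11

The strings grow by a fixed prefix k each time.
One more step from kk11 gives the answer.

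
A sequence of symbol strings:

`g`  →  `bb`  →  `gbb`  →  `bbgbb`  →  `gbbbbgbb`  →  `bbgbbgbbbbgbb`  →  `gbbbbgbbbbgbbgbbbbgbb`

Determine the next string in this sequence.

bbgbbgbbbbgbbgbbbbgbbbbgbbgbbbbgbb

This is a Fibonacci-style word recurrence s(k) = s(k−2)·s(k−1): e.g. g·bb = gbb.
The next term joins bbgbbgbbbbgbb and gbbbbgbbbbgbbgbbbbgbb.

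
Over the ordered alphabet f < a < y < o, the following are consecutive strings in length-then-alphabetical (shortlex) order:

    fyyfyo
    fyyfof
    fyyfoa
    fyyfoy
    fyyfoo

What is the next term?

fyyaff

Find the rightmost character of fyyfoo below o, bump it to the next letter, and reset everything to its right to f.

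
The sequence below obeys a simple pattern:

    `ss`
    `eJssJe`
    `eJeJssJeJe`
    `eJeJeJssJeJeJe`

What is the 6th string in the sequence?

Each term wraps the previous one in eJ on the left and Je on the right.
From eJeJeJssJeJeJe, 2 further steps: eJeJeJssJeJeJe → eJeJeJeJssJeJeJeJe → (answer).

eJeJeJeJeJssJeJeJeJeJe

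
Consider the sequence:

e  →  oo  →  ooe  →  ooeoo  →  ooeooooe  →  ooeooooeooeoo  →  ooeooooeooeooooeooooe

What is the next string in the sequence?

ooeooooeooeooooeooooeooeooooeooeoo

From term 3 onward, concatenate the last term with the second-to-last: oo·e = ooe, ooe·oo = ooeoo, …
So term 8 is ooeooooeooeooooeooooe·ooeooooeooeoo.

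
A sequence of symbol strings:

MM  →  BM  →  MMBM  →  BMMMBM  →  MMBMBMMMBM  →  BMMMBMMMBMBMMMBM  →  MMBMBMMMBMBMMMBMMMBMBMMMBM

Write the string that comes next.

This is a Fibonacci-style word recurrence s(k) = s(k−2)·s(k−1): e.g. MM·BM = MMBM.
Continuing: BMMMBMMMBMBMMMBM · MMBMBMMMBMBMMMBMMMBMBMMMBM gives term 8.

BMMMBMMMBMBMMMBMMMBMBMMMBMBMMMBMMMBMBMMMBM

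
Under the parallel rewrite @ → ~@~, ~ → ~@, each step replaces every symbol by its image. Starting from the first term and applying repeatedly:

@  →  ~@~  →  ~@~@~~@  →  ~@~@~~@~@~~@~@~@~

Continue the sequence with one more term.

Replace each of the 17 characters of ~@~@~~@~@~~@~@~@~ in place — ~@ ~@~ ~@ ~@~ ~@ ~@ ~@~ ~@ ~@~ ~@ ~@ ~@~ ~@ ~@~ ~@ ~@~ ~@ — and concatenate.

~@~@~~@~@~~@~@~@~~@~@~~@~@~@~~@~@~~@~@~~@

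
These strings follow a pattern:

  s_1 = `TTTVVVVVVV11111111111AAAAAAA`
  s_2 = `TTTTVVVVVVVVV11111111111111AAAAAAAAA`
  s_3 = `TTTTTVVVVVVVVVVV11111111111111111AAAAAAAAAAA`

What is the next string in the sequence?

TTTTTTVVVVVVVVVVVVV11111111111111111111AAAAAAAAAAAAA

Reading off run lengths: T runs 3, 4, 5; V runs 7, 9, 11; 1 runs 11, 14, 17; A runs 7, 9, 11 — each is linear in n, where the shown terms are n = 3, 4, 5.
At n = 6 the blocks have lengths 6, 13, 20, 13.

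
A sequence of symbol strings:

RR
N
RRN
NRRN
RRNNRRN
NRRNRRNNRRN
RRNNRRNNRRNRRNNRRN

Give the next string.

This is a Fibonacci-style word recurrence s(k) = s(k−2)·s(k−1): e.g. RR·N = RRN.
The next term joins NRRNRRNNRRN and RRNNRRNNRRNRRNNRRN.

NRRNRRNNRRNRRNNRRNNRRNRRNNRRN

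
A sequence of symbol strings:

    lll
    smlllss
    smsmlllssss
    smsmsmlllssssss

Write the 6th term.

s(k+1) = sm·s(k)·ss, so each term gains sm as a prefix and ss as a suffix.
From smsmsmlllssssss, 2 further steps: smsmsmlllssssss → smsmsmsmlllssssssss → (answer).

smsmsmsmsmlllssssssssss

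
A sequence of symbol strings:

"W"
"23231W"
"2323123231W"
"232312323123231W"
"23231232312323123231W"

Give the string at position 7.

Each term is the previous one with 23231 prepended.
From 23231232312323123231W, 2 further steps: 23231232312323123231W → 2323123231232312323123231W → (answer).

232312323123231232312323123231W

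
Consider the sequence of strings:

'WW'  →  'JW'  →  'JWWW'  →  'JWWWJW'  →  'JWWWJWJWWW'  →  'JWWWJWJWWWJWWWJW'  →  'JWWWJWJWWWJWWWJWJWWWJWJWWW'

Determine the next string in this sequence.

This is a Fibonacci-style word recurrence s(k) = s(k−1)·s(k−2): e.g. JW·WW = JWWW.
So term 8 is JWWWJWJWWWJWWWJWJWWWJWJWWW·JWWWJWJWWWJWWWJW.

JWWWJWJWWWJWWWJWJWWWJWJWWWJWWWJWJWWWJWWWJW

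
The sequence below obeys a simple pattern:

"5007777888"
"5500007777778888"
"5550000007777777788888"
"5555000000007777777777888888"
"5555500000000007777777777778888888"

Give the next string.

5555550000000000007777777777777788888888

Reading off run lengths: 5 runs 1, 2, 3, 4, 5; 0 runs 2, 4, 6, 8, 10; 7 runs 4, 6, 8, 10, 12; 8 runs 3, 4, 5, 6, 7 — each is linear in n (n = 1, 2, …).
At n = 6 the blocks have lengths 6, 12, 14, 8.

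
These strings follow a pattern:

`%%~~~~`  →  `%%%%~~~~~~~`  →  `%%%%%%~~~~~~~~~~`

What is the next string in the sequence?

%%%%%%%%~~~~~~~~~~~~~

Reading off run lengths: % runs 2, 4, 6; ~ runs 4, 7, 10 — each is linear in n (n = 1, 2, …).
Setting n = 4 gives 8, 13 characters in each block.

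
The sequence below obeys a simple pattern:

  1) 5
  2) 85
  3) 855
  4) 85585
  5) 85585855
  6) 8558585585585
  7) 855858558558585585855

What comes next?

From term 3 onward, concatenate the last term with the second-to-last: 85·5 = 855, 855·85 = 85585, …
So term 8 is 855858558558585585855·8558585585585.

8558585585585855858558558585585585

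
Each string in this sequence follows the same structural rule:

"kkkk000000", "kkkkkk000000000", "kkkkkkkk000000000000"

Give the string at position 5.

Term n consists of 2n k's, followed by 3n 0's, where the shown terms are n = 2, 3, 4.
For term 5, n = 6, so the run lengths are 12, 18.

kkkkkkkkkkkk000000000000000000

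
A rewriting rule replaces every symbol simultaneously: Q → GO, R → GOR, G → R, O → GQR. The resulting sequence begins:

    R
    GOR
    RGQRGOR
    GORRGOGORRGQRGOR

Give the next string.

RGQRGORGORRGQRRGQRGORGORRGOGORRGQRGOR

φ(GORRGOGORRGQRGOR) expands symbol-by-symbol to R GQR GOR GOR R GQR R GQR GOR GOR R GO GOR R GQR GOR; joining the 16 pieces gives the next term.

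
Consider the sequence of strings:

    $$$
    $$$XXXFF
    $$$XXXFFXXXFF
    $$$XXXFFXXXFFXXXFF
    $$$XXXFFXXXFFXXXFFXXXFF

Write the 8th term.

$$$XXXFFXXXFFXXXFFXXXFFXXXFFXXXFFXXXFF

The strings grow by a fixed suffix XXXFF each time.
From $$$XXXFFXXXFFXXXFFXXXFF, 3 further steps: $$$XXXFFXXXFFXXXFFXXXFF → $$$XXXFFXXXFFXXXFFXXXFFXXXFF → $$$XXXFFXXXFFXXXFFXXXFFXXXFFXXXFF → (answer).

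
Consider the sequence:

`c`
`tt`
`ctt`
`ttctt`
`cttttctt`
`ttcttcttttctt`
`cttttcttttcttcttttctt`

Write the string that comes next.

Each term (from the third on) is the two preceding terms concatenated in order: term 3 = c·tt = ctt.
Continuing: ttcttcttttctt · cttttcttttcttcttttctt gives term 8.

ttcttcttttcttcttttcttttcttcttttctt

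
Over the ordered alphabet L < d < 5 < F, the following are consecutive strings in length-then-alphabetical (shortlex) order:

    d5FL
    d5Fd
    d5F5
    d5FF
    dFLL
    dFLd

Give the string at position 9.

dFdL

Stepping forward 3 times from dFLd: dFLd → dFL5 → dFLF, then the target.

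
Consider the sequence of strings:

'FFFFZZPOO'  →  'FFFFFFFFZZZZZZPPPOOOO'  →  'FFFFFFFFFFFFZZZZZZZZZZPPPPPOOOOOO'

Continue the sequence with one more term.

Reading off run lengths: F runs 4, 8, 12; Z runs 2, 6, 10; P runs 1, 3, 5; O runs 2, 4, 6 — each is linear in n (n = 1, 2, …).
Setting n = 4 gives 16, 14, 7, 8 characters in each block.

FFFFFFFFFFFFFFFFZZZZZZZZZZZZZZPPPPPPPOOOOOOOO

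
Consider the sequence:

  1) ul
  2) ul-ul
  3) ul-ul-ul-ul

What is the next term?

Each string is two copies of the previous one joined by '-'.
One more doubling of ul-ul-ul-ul gives the answer.

ul-ul-ul-ul-ul-ul-ul-ul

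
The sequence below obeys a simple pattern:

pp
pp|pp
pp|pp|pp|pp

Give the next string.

pp|pp|pp|pp|pp|pp|pp|pp

Every step duplicates the string with '|' between the halves.
So the next term is two copies of pp|pp|pp|pp with '|' between the halves.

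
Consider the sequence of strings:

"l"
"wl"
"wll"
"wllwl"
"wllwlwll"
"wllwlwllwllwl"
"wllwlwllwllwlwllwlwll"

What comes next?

wllwlwllwllwlwllwlwllwllwlwllwllwl

From term 3 onward, concatenate the last term with the second-to-last: wl·l = wll, wll·wl = wllwl, …
The next term joins wllwlwllwllwlwllwlwll and wllwlwllwllwl.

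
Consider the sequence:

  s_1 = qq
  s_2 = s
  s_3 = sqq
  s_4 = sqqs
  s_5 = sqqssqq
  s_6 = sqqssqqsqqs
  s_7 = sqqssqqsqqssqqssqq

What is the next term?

sqqssqqsqqssqqssqqsqqssqqsqqs

This is a Fibonacci-style word recurrence s(k) = s(k−1)·s(k−2): e.g. s·qq = sqq.
Continuing: sqqssqqsqqssqqssqq · sqqssqqsqqs gives term 8.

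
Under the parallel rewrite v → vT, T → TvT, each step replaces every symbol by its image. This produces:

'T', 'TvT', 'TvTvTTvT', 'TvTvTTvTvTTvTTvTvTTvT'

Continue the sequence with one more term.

Rewriting the 21 symbols of TvTvTTvTvTTvTTvTvTTvT one by one yields TvT vT TvT vT TvT TvT vT TvT vT TvT TvT vT TvT TvT vT TvT vT TvT TvT vT TvT; concatenated:

TvTvTTvTvTTvTTvTvTTvTvTTvTTvTvTTvTTvTvTTvTvTTvTTvTvTTvT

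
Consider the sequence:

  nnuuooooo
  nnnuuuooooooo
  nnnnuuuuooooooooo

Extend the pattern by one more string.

nnnnnuuuuuooooooooooo

The n-th term is n n's then n u's then 2n+1 o's, where the shown terms are n = 2, 3, 4.
Setting n = 5 gives 5, 5, 11 characters in each block.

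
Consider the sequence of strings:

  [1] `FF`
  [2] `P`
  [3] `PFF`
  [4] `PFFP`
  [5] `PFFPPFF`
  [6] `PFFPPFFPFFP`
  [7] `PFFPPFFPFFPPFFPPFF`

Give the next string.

This is a Fibonacci-style word recurrence s(k) = s(k−1)·s(k−2): e.g. P·FF = PFF.
Continuing: PFFPPFFPFFPPFFPPFF · PFFPPFFPFFP gives term 8.

PFFPPFFPFFPPFFPPFFPFFPPFFPFFP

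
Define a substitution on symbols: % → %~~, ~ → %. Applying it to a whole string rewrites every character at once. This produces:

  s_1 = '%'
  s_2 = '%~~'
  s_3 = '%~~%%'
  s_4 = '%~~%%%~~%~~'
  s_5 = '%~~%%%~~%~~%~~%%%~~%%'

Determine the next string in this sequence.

%~~%%%~~%~~%~~%%%~~%%%~~%%%~~%~~%~~%%%~~%~~

Applying the rule to each of the 21 symbols of %~~%%%~~%~~%~~%%%~~%% gives the pieces %~~ % % %~~ %~~ %~~ % % %~~ % % %~~ % % %~~ %~~ %~~ % % %~~ %~~, which concatenate to the answer.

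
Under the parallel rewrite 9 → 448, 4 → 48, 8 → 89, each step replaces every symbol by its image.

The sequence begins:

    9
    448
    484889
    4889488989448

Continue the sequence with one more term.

Replace each of the 13 characters of 4889488989448 in place — 48 89 89 448 48 89 89 448 89 448 48 48 89 — and concatenate.

48898944848898944889448484889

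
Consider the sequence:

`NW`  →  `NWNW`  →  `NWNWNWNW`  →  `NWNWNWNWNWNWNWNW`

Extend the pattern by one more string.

s(k+1) = s(k)·s(k) — each term doubles the last.
One more doubling of NWNWNWNWNWNWNWNW gives the answer.

NWNWNWNWNWNWNWNWNWNWNWNWNWNWNWNW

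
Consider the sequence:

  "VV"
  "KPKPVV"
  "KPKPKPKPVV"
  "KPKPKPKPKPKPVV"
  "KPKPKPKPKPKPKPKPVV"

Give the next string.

The strings grow by a fixed prefix KPKP each time.
One more step from KPKPKPKPKPKPKPKPVV gives the answer.

KPKPKPKPKPKPKPKPKPKPVV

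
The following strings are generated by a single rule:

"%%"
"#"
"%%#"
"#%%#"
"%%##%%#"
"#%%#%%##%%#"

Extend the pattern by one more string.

Each term (from the third on) is the two preceding terms concatenated in order: term 3 = %%·# = %%#.
Continuing: %%##%%# · #%%#%%##%%# gives term 7.

%%##%%##%%#%%##%%#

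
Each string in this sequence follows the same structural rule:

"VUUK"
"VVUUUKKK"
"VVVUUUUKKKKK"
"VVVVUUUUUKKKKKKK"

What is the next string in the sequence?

The n-th term is n V's then n+1 U's then 2n-1 K's (n = 1, 2, …).
Setting n = 5 gives 5, 6, 9 characters in each block.

VVVVVUUUUUUKKKKKKKKK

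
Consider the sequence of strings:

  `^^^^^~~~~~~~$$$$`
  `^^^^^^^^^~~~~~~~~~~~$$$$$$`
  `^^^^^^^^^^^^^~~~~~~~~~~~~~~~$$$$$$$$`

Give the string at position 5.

Each string has the form ^^{4n+1} ~^{4n+3} $^{2n+2} (n = 1, 2, …).
For term 5, n = 5, so the run lengths are 21, 23, 12.

^^^^^^^^^^^^^^^^^^^^^~~~~~~~~~~~~~~~~~~~~~~~$$$$$$$$$$$$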